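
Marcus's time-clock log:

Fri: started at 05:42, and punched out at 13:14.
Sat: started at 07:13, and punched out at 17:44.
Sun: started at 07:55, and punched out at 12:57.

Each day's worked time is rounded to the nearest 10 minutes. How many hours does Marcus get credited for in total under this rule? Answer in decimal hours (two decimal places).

Fri: 05:42–13:14 = 7 h 32 min → rounds to 7 h 30 min
Sat: 07:13–17:44 = 10 h 31 min → rounds to 10 h 30 min
Sun: 07:55–12:57 = 5 h 2 min → rounds to 5 h 0 min
Total credited: 23 h 0 min.

23.00 hours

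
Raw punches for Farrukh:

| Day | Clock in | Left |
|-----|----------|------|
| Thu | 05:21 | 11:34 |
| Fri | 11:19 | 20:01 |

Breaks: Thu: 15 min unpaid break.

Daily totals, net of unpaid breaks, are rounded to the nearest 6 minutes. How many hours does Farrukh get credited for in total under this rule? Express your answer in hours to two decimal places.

14.70 hours

Thu: 05:21–11:34 = 6 h 13 min − 15 min = 5 h 58 min → rounds to 6 h 0 min
Fri: 11:19–20:01 = 8 h 42 min → rounds to 8 h 42 min
Total credited: 14 h 42 min.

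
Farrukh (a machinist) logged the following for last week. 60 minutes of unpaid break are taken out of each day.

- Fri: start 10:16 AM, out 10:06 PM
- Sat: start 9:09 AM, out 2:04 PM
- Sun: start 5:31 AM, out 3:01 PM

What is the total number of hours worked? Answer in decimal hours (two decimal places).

Fri: 10:16 AM–10:06 PM = 11 h 50 min; less 60 min break → 10 h 50 min
Sat: 9:09 AM–2:04 PM = 4 h 55 min; less 60 min break → 3 h 55 min
Sun: 5:31 AM–3:01 PM = 9 h 30 min; less 60 min break → 8 h 30 min
Total: 10 h 50 min + 3 h 55 min + 8 h 30 min = 23 h 15 min.

23.25 hours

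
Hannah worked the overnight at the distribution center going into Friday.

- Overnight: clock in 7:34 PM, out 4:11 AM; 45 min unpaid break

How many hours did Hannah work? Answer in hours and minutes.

Overnight: 7:34 PM → midnight = 4 h 26 min; midnight → 4:11 AM = 4 h 11 min; span 8 h 37 min; less 45 min break → 7 h 52 min

7 h 52 min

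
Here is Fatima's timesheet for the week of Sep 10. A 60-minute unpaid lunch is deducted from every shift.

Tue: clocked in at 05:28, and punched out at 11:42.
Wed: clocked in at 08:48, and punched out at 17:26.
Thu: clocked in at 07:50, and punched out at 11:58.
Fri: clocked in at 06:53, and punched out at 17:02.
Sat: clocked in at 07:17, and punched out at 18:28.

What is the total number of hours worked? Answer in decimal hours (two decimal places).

Tue: 05:28–11:42 = 6 h 14 min; less 60 min break → 5 h 14 min
Wed: 08:48–17:26 = 8 h 38 min; less 60 min break → 7 h 38 min
Thu: 07:50–11:58 = 4 h 8 min; less 60 min break → 3 h 8 min
Fri: 06:53–17:02 = 10 h 9 min; less 60 min break → 9 h 9 min
Sat: 07:17–18:28 = 11 h 11 min; less 60 min break → 10 h 11 min
Total: 5 h 14 min + 7 h 38 min + 3 h 8 min + 9 h 9 min + 10 h 11 min = 35 h 20 min.

35.33 hours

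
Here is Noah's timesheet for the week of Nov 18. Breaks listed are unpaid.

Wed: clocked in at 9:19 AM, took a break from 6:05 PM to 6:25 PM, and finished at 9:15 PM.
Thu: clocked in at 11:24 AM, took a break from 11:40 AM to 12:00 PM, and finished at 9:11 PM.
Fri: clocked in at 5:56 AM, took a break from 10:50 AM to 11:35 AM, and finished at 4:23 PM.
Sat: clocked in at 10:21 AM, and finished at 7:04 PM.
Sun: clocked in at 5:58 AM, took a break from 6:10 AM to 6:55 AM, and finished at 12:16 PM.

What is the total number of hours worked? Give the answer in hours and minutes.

Wed: 9:19 AM–9:15 PM = 11 h 56 min; less 20 min break → 11 h 36 min
Thu: 11:24 AM–9:11 PM = 9 h 47 min; less 20 min break → 9 h 27 min
Fri: 5:56 AM–4:23 PM = 10 h 27 min; less 45 min break → 9 h 42 min
Sat: 10:21 AM–7:04 PM = 8 h 43 min
Sun: 5:58 AM–12:16 PM = 6 h 18 min; less 45 min break → 5 h 33 min
Total: 11 h 36 min + 9 h 27 min + 9 h 42 min + 8 h 43 min + 5 h 33 min = 45 h 1 min.

45 h 1 min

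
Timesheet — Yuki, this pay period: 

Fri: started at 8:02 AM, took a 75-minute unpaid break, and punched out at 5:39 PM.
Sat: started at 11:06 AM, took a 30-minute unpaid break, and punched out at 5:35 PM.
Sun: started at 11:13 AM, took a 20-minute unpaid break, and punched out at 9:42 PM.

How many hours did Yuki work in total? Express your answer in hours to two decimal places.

Fri: 8:02 AM–5:39 PM = 9 h 37 min; less 75 min break → 8 h 22 min
Sat: 11:06 AM–5:35 PM = 6 h 29 min; less 30 min break → 5 h 59 min
Sun: 11:13 AM–9:42 PM = 10 h 29 min; less 20 min break → 10 h 9 min
Total: 8 h 22 min + 5 h 59 min + 10 h 9 min = 24 h 30 min.

24.50 hours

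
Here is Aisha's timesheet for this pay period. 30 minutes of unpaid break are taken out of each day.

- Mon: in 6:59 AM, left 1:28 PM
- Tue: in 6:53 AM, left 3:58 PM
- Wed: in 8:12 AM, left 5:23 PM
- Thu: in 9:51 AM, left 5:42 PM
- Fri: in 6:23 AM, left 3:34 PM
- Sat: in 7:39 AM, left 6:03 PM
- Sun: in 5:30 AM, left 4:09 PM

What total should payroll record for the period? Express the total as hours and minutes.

59 h 20 min

Mon: 6:59 AM–1:28 PM = 6 h 29 min; less 30 min break → 5 h 59 min
Tue: 6:53 AM–3:58 PM = 9 h 5 min; less 30 min break → 8 h 35 min
Wed: 8:12 AM–5:23 PM = 9 h 11 min; less 30 min break → 8 h 41 min
Thu: 9:51 AM–5:42 PM = 7 h 51 min; less 30 min break → 7 h 21 min
Fri: 6:23 AM–3:34 PM = 9 h 11 min; less 30 min break → 8 h 41 min
Sat: 7:39 AM–6:03 PM = 10 h 24 min; less 30 min break → 9 h 54 min
Sun: 5:30 AM–4:09 PM = 10 h 39 min; less 30 min break → 10 h 9 min
Total: 5 h 59 min + 8 h 35 min + 8 h 41 min + 7 h 21 min + 8 h 41 min + 9 h 54 min + 10 h 9 min = 59 h 20 min.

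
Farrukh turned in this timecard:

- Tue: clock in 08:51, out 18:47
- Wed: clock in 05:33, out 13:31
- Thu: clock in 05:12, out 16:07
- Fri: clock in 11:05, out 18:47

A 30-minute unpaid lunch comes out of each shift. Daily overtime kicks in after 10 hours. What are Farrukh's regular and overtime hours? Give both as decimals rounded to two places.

Tue: 08:51–18:47 = 9 h 56 min; less 30 min break → 9 h 26 min
Wed: 05:33–13:31 = 7 h 58 min; less 30 min break → 7 h 28 min
Thu: 05:12–16:07 = 10 h 55 min; less 30 min break → 10 h 25 min
Fri: 11:05–18:47 = 7 h 42 min; less 30 min break → 7 h 12 min
Tue reg 9 h 26 min / OT 0 h 0 min; Wed reg 7 h 28 min / OT 0 h 0 min; Thu reg 10 h 0 min / OT 0 h 25 min; Fri reg 7 h 12 min / OT 0 h 0 min.
Totals: regular 34 h 6 min, overtime 0 h 25 min.

Regular 34.10 hours, overtime 0.42 hours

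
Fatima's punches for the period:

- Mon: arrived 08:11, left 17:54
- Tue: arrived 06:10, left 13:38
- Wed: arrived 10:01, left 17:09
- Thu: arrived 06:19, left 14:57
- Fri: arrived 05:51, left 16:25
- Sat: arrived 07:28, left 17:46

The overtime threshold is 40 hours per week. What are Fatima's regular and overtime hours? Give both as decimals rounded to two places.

Regular 40.00 hours, overtime 13.82 hours

Mon: 08:11–17:54 = 9 h 43 min
Tue: 06:10–13:38 = 7 h 28 min
Wed: 10:01–17:09 = 7 h 8 min
Thu: 06:19–14:57 = 8 h 38 min
Fri: 05:51–16:25 = 10 h 34 min
Sat: 07:28–17:46 = 10 h 18 min
Total worked: 53 h 49 min = 53.82 h.
Threshold 40 h → overtime 13 h 49 min, regular 40 h 0 min.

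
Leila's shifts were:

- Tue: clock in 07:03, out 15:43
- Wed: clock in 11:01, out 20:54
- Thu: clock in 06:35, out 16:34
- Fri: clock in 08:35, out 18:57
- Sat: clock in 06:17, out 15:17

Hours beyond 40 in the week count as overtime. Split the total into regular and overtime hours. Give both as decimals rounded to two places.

Tue: 07:03–15:43 = 8 h 40 min
Wed: 11:01–20:54 = 9 h 53 min
Thu: 06:35–16:34 = 9 h 59 min
Fri: 08:35–18:57 = 10 h 22 min
Sat: 06:17–15:17 = 9 h 0 min
Total worked: 47 h 54 min = 47.90 h.
Threshold 40 h → overtime 7 h 54 min, regular 40 h 0 min.

Regular 40.00 hours, overtime 7.90 hours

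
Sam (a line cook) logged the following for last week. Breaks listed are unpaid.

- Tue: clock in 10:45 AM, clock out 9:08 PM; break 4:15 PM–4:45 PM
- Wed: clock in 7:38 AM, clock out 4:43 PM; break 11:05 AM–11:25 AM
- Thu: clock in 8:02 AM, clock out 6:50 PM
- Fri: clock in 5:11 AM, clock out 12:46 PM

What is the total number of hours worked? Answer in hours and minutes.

37 h 1 min

Tue: 10:45 AM–9:08 PM = 10 h 23 min; less 30 min break → 9 h 53 min
Wed: 7:38 AM–4:43 PM = 9 h 5 min; less 20 min break → 8 h 45 min
Thu: 8:02 AM–6:50 PM = 10 h 48 min
Fri: 5:11 AM–12:46 PM = 7 h 35 min
Total: 9 h 53 min + 8 h 45 min + 10 h 48 min + 7 h 35 min = 37 h 1 min.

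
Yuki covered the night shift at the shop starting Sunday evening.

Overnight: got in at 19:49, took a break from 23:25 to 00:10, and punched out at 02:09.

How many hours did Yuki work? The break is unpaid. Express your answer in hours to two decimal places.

5.58 hours

Overnight: 19:49 → midnight = 4 h 11 min; midnight → 02:09 = 2 h 9 min; span 6 h 20 min; less 45 min break → 5 h 35 min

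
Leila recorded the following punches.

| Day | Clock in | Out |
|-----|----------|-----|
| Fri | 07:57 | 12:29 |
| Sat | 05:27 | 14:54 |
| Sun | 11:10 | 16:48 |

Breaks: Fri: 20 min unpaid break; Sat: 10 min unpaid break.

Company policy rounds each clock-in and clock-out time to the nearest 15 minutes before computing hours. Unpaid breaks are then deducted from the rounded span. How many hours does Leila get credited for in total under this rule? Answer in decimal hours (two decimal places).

19.00 hours

Fri: in 07:57→08:00, out 12:29→12:30; 4 h 30 min − 20 min = 4 h 10 min
Sat: in 05:27→05:30, out 14:54→15:00; 9 h 30 min − 10 min = 9 h 20 min
Sun: in 11:10→11:15, out 16:48→16:45; 5 h 30 min
Total credited: 19 h 0 min.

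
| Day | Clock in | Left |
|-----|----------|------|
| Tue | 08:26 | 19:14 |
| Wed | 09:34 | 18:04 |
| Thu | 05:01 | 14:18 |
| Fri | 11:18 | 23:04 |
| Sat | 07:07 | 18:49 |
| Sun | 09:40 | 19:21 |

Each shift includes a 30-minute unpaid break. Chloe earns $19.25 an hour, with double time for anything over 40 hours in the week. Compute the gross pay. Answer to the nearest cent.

$1491.23

Tue: 08:26–19:14 = 10 h 48 min; less 30 min break → 10 h 18 min
Wed: 09:34–18:04 = 8 h 30 min; less 30 min break → 8 h 0 min
Thu: 05:01–14:18 = 9 h 17 min; less 30 min break → 8 h 47 min
Fri: 11:18–23:04 = 11 h 46 min; less 30 min break → 11 h 16 min
Sat: 07:07–18:49 = 11 h 42 min; less 30 min break → 11 h 12 min
Sun: 09:40–19:21 = 9 h 41 min; less 30 min break → 9 h 11 min
Total worked: 58 h 44 min = 3524 min.
Regular 40 h 0 min = 2400 min at $19.25/h; overtime 18 h 44 min = 1124 min at $38.50/h.
Pay = (2400 × $19.25 + 1124 × $38.50) ÷ 60 = $1491.23.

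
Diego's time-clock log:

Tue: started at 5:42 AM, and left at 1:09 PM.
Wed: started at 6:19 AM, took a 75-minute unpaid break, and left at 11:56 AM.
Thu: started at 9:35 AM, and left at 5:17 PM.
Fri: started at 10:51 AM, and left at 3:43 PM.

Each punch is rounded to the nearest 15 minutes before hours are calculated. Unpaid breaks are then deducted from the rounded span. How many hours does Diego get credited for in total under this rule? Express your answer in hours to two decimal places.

Tue: in 5:42 AM→5:45 AM, out 1:09 PM→1:15 PM; 7 h 30 min
Wed: in 6:19 AM→6:15 AM, out 11:56 AM→12:00 PM; 5 h 45 min − 75 min = 4 h 30 min
Thu: in 9:35 AM→9:30 AM, out 5:17 PM→5:15 PM; 7 h 45 min
Fri: in 10:51 AM→10:45 AM, out 3:43 PM→3:45 PM; 5 h 0 min
Total credited: 24 h 45 min.

24.75 hours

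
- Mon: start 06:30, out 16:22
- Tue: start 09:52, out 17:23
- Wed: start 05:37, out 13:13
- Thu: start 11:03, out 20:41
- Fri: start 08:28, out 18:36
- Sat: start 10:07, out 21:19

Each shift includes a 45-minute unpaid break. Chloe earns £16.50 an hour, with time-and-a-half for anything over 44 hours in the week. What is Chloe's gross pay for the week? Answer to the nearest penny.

£910.39

Mon: 06:30–16:22 = 9 h 52 min; less 45 min break → 9 h 7 min
Tue: 09:52–17:23 = 7 h 31 min; less 45 min break → 6 h 46 min
Wed: 05:37–13:13 = 7 h 36 min; less 45 min break → 6 h 51 min
Thu: 11:03–20:41 = 9 h 38 min; less 45 min break → 8 h 53 min
Fri: 08:28–18:36 = 10 h 8 min; less 45 min break → 9 h 23 min
Sat: 10:07–21:19 = 11 h 12 min; less 45 min break → 10 h 27 min
Total worked: 51 h 27 min = 3087 min.
Regular 44 h 0 min = 2640 min at £16.50/h; overtime 7 h 27 min = 447 min at £24.75/h.
Pay = (2640 × £16.50 + 447 × £24.75) ÷ 60 = £910.39.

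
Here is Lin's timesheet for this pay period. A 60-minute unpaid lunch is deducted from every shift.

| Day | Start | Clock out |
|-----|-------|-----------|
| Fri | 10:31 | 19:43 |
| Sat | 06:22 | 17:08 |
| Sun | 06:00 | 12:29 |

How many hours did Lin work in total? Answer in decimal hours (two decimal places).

23.45 hours

Fri: 10:31–19:43 = 9 h 12 min; less 60 min break → 8 h 12 min
Sat: 06:22–17:08 = 10 h 46 min; less 60 min break → 9 h 46 min
Sun: 06:00–12:29 = 6 h 29 min; less 60 min break → 5 h 29 min
Total: 8 h 12 min + 9 h 46 min + 5 h 29 min = 23 h 27 min.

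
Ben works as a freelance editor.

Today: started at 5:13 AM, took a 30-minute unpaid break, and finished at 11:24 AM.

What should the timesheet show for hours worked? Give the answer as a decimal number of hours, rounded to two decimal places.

Today: 5:13 AM–11:24 AM = 6 h 11 min; less 30 min break → 5 h 41 min

5.68 hours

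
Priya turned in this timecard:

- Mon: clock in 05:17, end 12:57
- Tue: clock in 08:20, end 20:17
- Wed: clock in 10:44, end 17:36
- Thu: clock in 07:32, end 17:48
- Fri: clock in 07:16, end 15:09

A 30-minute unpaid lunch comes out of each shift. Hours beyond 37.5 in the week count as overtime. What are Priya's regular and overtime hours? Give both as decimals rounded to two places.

Mon: 05:17–12:57 = 7 h 40 min; less 30 min break → 7 h 10 min
Tue: 08:20–20:17 = 11 h 57 min; less 30 min break → 11 h 27 min
Wed: 10:44–17:36 = 6 h 52 min; less 30 min break → 6 h 22 min
Thu: 07:32–17:48 = 10 h 16 min; less 30 min break → 9 h 46 min
Fri: 07:16–15:09 = 7 h 53 min; less 30 min break → 7 h 23 min
Total worked: 42 h 8 min = 42.13 h.
Threshold 37.5 h → overtime 4 h 38 min, regular 37 h 30 min.

Regular 37.50 hours, overtime 4.63 hours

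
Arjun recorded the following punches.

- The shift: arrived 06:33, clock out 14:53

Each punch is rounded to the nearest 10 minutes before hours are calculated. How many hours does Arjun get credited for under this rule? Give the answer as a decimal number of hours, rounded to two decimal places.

8.33 hours

The shift: in 06:33→06:30, out 14:53→14:50; 8 h 20 min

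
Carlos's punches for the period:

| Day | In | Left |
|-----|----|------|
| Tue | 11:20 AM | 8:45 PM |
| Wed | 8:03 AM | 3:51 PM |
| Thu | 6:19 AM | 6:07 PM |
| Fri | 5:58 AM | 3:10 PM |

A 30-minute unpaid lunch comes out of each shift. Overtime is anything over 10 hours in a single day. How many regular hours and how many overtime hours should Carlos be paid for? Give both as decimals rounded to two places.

Regular 34.92 hours, overtime 1.30 hours

Tue: 11:20 AM–8:45 PM = 9 h 25 min; less 30 min break → 8 h 55 min
Wed: 8:03 AM–3:51 PM = 7 h 48 min; less 30 min break → 7 h 18 min
Thu: 6:19 AM–6:07 PM = 11 h 48 min; less 30 min break → 11 h 18 min
Fri: 5:58 AM–3:10 PM = 9 h 12 min; less 30 min break → 8 h 42 min
Tue reg 8 h 55 min / OT 0 h 0 min; Wed reg 7 h 18 min / OT 0 h 0 min; Thu reg 10 h 0 min / OT 1 h 18 min; Fri reg 8 h 42 min / OT 0 h 0 min.
Totals: regular 34 h 55 min, overtime 1 h 18 min.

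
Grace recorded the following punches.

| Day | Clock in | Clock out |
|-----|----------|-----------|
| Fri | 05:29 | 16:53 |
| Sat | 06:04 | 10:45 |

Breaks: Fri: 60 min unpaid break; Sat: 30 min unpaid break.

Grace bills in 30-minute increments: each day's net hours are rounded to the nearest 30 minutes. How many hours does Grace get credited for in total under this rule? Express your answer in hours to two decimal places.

14.50 hours

Fri: 05:29–16:53 = 11 h 24 min − 60 min = 10 h 24 min → rounds to 10 h 30 min
Sat: 06:04–10:45 = 4 h 41 min − 30 min = 4 h 11 min → rounds to 4 h 0 min
Total credited: 14 h 30 min.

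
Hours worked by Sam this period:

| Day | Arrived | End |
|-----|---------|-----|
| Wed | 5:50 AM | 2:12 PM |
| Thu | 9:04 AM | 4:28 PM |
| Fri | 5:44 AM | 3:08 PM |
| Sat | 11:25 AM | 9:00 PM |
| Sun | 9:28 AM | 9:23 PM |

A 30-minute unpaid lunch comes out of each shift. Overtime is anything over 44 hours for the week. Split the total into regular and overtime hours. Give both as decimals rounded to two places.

Regular 44.00 hours, overtime 0.17 hours

Wed: 5:50 AM–2:12 PM = 8 h 22 min; less 30 min break → 7 h 52 min
Thu: 9:04 AM–4:28 PM = 7 h 24 min; less 30 min break → 6 h 54 min
Fri: 5:44 AM–3:08 PM = 9 h 24 min; less 30 min break → 8 h 54 min
Sat: 11:25 AM–9:00 PM = 9 h 35 min; less 30 min break → 9 h 5 min
Sun: 9:28 AM–9:23 PM = 11 h 55 min; less 30 min break → 11 h 25 min
Total worked: 44 h 10 min = 44.17 h.
Threshold 44 h → overtime 0 h 10 min, regular 44 h 0 min.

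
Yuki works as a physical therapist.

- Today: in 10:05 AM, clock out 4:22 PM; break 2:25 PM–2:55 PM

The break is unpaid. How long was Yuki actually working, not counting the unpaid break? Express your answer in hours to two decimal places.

Today: 10:05 AM–4:22 PM = 6 h 17 min; less 30 min break → 5 h 47 min

5.78 hours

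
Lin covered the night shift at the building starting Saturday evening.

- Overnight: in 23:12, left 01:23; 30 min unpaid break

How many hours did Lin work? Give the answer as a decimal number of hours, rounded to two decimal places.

1.68 hours

Overnight: 23:12 → midnight = 0 h 48 min; midnight → 01:23 = 1 h 23 min; span 2 h 11 min; less 30 min break → 1 h 41 min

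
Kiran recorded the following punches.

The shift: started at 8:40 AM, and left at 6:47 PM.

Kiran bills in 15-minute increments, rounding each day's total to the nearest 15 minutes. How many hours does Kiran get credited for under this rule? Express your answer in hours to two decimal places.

10.00 hours

The shift: 8:40 AM–6:47 PM = 10 h 7 min → rounds to 10 h 0 min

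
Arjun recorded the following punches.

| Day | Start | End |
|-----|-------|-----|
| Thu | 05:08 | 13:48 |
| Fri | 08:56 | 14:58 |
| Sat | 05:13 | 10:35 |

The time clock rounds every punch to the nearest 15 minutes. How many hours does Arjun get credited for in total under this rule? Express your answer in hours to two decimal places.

Thu: in 05:08→05:15, out 13:48→13:45; 8 h 30 min
Fri: in 08:56→09:00, out 14:58→15:00; 6 h 0 min
Sat: in 05:13→05:15, out 10:35→10:30; 5 h 15 min
Total credited: 19 h 45 min.

19.75 hours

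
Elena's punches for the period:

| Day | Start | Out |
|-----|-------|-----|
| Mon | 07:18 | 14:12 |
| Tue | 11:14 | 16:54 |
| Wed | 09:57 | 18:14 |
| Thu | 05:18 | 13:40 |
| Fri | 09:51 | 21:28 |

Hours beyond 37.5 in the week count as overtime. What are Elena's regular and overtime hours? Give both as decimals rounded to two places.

Regular 37.50 hours, overtime 3.33 hours

Mon: 07:18–14:12 = 6 h 54 min
Tue: 11:14–16:54 = 5 h 40 min
Wed: 09:57–18:14 = 8 h 17 min
Thu: 05:18–13:40 = 8 h 22 min
Fri: 09:51–21:28 = 11 h 37 min
Total worked: 40 h 50 min = 40.83 h.
Threshold 37.5 h → overtime 3 h 20 min, regular 37 h 30 min.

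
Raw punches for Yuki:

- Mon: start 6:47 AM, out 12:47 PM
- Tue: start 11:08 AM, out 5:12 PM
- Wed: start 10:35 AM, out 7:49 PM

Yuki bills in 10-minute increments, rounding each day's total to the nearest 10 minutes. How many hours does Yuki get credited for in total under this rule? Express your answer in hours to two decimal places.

21.17 hours

Mon: 6:47 AM–12:47 PM = 6 h 0 min → rounds to 6 h 0 min
Tue: 11:08 AM–5:12 PM = 6 h 4 min → rounds to 6 h 0 min
Wed: 10:35 AM–7:49 PM = 9 h 14 min → rounds to 9 h 10 min
Total credited: 21 h 10 min.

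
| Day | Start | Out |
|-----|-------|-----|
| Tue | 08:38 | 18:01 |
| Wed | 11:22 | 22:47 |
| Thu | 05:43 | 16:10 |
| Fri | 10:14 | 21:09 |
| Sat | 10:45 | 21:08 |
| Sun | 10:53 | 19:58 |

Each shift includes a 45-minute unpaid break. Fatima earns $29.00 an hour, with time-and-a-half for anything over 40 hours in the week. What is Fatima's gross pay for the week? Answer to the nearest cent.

$1905.30

Tue: 08:38–18:01 = 9 h 23 min; less 45 min break → 8 h 38 min
Wed: 11:22–22:47 = 11 h 25 min; less 45 min break → 10 h 40 min
Thu: 05:43–16:10 = 10 h 27 min; less 45 min break → 9 h 42 min
Fri: 10:14–21:09 = 10 h 55 min; less 45 min break → 10 h 10 min
Sat: 10:45–21:08 = 10 h 23 min; less 45 min break → 9 h 38 min
Sun: 10:53–19:58 = 9 h 5 min; less 45 min break → 8 h 20 min
Total worked: 57 h 8 min = 3428 min.
Regular 40 h 0 min = 2400 min at $29.00/h; overtime 17 h 8 min = 1028 min at $43.50/h.
Pay = (2400 × $29.00 + 1028 × $43.50) ÷ 60 = $1905.30.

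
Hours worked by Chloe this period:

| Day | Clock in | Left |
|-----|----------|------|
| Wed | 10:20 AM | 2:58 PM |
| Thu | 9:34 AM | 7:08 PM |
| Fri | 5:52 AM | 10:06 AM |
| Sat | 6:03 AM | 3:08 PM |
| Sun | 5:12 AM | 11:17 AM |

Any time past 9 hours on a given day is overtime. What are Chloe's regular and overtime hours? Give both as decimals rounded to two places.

Regular 32.95 hours, overtime 0.65 hours

Wed: 10:20 AM–2:58 PM = 4 h 38 min
Thu: 9:34 AM–7:08 PM = 9 h 34 min
Fri: 5:52 AM–10:06 AM = 4 h 14 min
Sat: 6:03 AM–3:08 PM = 9 h 5 min
Sun: 5:12 AM–11:17 AM = 6 h 5 min
Wed reg 4 h 38 min / OT 0 h 0 min; Thu reg 9 h 0 min / OT 0 h 34 min; Fri reg 4 h 14 min / OT 0 h 0 min; Sat reg 9 h 0 min / OT 0 h 5 min; Sun reg 6 h 5 min / OT 0 h 0 min.
Totals: regular 32 h 57 min, overtime 0 h 39 min.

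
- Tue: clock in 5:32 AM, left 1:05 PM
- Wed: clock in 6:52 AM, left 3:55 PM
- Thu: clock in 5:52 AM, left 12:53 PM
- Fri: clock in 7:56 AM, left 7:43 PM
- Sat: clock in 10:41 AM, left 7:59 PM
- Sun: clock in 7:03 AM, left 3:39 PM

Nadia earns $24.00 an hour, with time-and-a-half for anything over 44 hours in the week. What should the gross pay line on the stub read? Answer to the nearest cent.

$1390.80

Tue: 5:32 AM–1:05 PM = 7 h 33 min
Wed: 6:52 AM–3:55 PM = 9 h 3 min
Thu: 5:52 AM–12:53 PM = 7 h 1 min
Fri: 7:56 AM–7:43 PM = 11 h 47 min
Sat: 10:41 AM–7:59 PM = 9 h 18 min
Sun: 7:03 AM–3:39 PM = 8 h 36 min
Total worked: 53 h 18 min = 3198 min.
Regular 44 h 0 min = 2640 min at $24.00/h; overtime 9 h 18 min = 558 min at $36.00/h.
Pay = (2640 × $24.00 + 558 × $36.00) ÷ 60 = $1390.80.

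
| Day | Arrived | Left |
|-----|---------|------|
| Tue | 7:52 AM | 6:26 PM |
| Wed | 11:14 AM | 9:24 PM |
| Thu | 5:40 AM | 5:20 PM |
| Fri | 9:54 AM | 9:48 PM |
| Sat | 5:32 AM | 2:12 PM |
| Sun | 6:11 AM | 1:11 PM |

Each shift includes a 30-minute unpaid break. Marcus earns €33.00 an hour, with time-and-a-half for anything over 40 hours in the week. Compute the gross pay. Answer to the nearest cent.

€2159.85

Tue: 7:52 AM–6:26 PM = 10 h 34 min; less 30 min break → 10 h 4 min
Wed: 11:14 AM–9:24 PM = 10 h 10 min; less 30 min break → 9 h 40 min
Thu: 5:40 AM–5:20 PM = 11 h 40 min; less 30 min break → 11 h 10 min
Fri: 9:54 AM–9:48 PM = 11 h 54 min; less 30 min break → 11 h 24 min
Sat: 5:32 AM–2:12 PM = 8 h 40 min; less 30 min break → 8 h 10 min
Sun: 6:11 AM–1:11 PM = 7 h 0 min; less 30 min break → 6 h 30 min
Total worked: 56 h 58 min = 3418 min.
Regular 40 h 0 min = 2400 min at €33.00/h; overtime 16 h 58 min = 1018 min at €49.50/h.
Pay = (2400 × €33.00 + 1018 × €49.50) ÷ 60 = €2159.85.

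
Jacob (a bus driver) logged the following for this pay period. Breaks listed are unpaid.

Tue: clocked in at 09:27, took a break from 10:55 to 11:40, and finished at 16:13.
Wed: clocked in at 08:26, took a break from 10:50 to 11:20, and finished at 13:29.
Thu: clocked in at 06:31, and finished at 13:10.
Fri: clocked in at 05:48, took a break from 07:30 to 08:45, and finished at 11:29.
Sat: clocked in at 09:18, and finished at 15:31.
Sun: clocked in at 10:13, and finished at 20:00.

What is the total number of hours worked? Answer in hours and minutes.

Tue: 09:27–16:13 = 6 h 46 min; less 45 min break → 6 h 1 min
Wed: 08:26–13:29 = 5 h 3 min; less 30 min break → 4 h 33 min
Thu: 06:31–13:10 = 6 h 39 min
Fri: 05:48–11:29 = 5 h 41 min; less 75 min break → 4 h 26 min
Sat: 09:18–15:31 = 6 h 13 min
Sun: 10:13–20:00 = 9 h 47 min
Total: 6 h 1 min + 4 h 33 min + 6 h 39 min + 4 h 26 min + 6 h 13 min + 9 h 47 min = 37 h 39 min.

37 h 39 min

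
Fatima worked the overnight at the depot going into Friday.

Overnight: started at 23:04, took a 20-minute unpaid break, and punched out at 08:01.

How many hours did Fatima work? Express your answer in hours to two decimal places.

Overnight: 23:04 → midnight = 0 h 56 min; midnight → 08:01 = 8 h 1 min; span 8 h 57 min; less 20 min break → 8 h 37 min

8.62 hours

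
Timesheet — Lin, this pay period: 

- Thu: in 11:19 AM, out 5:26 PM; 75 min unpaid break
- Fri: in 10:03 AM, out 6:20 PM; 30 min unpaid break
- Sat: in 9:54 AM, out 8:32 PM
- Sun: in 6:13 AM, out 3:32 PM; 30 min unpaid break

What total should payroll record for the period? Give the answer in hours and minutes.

Thu: 11:19 AM–5:26 PM = 6 h 7 min; less 75 min break → 4 h 52 min
Fri: 10:03 AM–6:20 PM = 8 h 17 min; less 30 min break → 7 h 47 min
Sat: 9:54 AM–8:32 PM = 10 h 38 min
Sun: 6:13 AM–3:32 PM = 9 h 19 min; less 30 min break → 8 h 49 min
Total: 4 h 52 min + 7 h 47 min + 10 h 38 min + 8 h 49 min = 32 h 6 min.

32 h 6 min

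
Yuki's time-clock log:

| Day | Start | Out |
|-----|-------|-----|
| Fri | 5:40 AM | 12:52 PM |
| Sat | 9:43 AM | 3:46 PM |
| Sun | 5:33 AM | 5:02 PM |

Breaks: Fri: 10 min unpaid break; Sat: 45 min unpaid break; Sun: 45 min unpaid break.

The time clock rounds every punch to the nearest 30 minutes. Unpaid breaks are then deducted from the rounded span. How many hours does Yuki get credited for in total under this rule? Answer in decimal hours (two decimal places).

23.83 hours

Fri: in 5:40 AM→5:30 AM, out 12:52 PM→1:00 PM; 7 h 30 min − 10 min = 7 h 20 min
Sat: in 9:43 AM→9:30 AM, out 3:46 PM→4:00 PM; 6 h 30 min − 45 min = 5 h 45 min
Sun: in 5:33 AM→5:30 AM, out 5:02 PM→5:00 PM; 11 h 30 min − 45 min = 10 h 45 min
Total credited: 23 h 50 min.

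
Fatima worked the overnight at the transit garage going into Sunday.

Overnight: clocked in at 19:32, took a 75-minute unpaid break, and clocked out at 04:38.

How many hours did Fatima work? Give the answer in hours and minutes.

Overnight: 19:32 → midnight = 4 h 28 min; midnight → 04:38 = 4 h 38 min; span 9 h 6 min; less 75 min break → 7 h 51 min

7 h 51 min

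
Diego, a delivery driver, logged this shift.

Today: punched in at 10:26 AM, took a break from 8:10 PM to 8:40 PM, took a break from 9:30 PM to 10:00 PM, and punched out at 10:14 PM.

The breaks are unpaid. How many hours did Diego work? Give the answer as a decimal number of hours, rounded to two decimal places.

Today: 10:26 AM–10:14 PM = 11 h 48 min; less 60 min break → 10 h 48 min

10.80 hours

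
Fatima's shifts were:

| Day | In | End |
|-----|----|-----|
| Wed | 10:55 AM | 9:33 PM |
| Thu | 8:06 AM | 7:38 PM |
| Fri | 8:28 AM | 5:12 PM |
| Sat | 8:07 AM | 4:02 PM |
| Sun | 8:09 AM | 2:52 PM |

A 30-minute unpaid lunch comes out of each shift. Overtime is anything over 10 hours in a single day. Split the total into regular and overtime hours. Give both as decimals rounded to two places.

Regular 41.87 hours, overtime 1.17 hours

Wed: 10:55 AM–9:33 PM = 10 h 38 min; less 30 min break → 10 h 8 min
Thu: 8:06 AM–7:38 PM = 11 h 32 min; less 30 min break → 11 h 2 min
Fri: 8:28 AM–5:12 PM = 8 h 44 min; less 30 min break → 8 h 14 min
Sat: 8:07 AM–4:02 PM = 7 h 55 min; less 30 min break → 7 h 25 min
Sun: 8:09 AM–2:52 PM = 6 h 43 min; less 30 min break → 6 h 13 min
Wed reg 10 h 0 min / OT 0 h 8 min; Thu reg 10 h 0 min / OT 1 h 2 min; Fri reg 8 h 14 min / OT 0 h 0 min; Sat reg 7 h 25 min / OT 0 h 0 min; Sun reg 6 h 13 min / OT 0 h 0 min.
Totals: regular 41 h 52 min, overtime 1 h 10 min.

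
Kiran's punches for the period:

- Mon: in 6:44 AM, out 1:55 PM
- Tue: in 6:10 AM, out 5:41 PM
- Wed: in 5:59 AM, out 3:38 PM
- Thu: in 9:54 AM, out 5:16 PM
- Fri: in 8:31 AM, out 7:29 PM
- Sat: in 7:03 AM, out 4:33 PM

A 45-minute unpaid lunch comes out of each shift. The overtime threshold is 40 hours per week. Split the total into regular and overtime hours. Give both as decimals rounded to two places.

Mon: 6:44 AM–1:55 PM = 7 h 11 min; less 45 min break → 6 h 26 min
Tue: 6:10 AM–5:41 PM = 11 h 31 min; less 45 min break → 10 h 46 min
Wed: 5:59 AM–3:38 PM = 9 h 39 min; less 45 min break → 8 h 54 min
Thu: 9:54 AM–5:16 PM = 7 h 22 min; less 45 min break → 6 h 37 min
Fri: 8:31 AM–7:29 PM = 10 h 58 min; less 45 min break → 10 h 13 min
Sat: 7:03 AM–4:33 PM = 9 h 30 min; less 45 min break → 8 h 45 min
Total worked: 51 h 41 min = 51.68 h.
Threshold 40 h → overtime 11 h 41 min, regular 40 h 0 min.

Regular 40.00 hours, overtime 11.68 hours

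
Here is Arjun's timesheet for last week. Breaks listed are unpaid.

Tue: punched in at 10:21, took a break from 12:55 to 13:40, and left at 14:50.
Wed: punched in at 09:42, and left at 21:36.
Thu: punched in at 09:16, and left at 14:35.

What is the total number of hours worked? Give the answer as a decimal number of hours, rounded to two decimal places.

Tue: 10:21–14:50 = 4 h 29 min; less 45 min break → 3 h 44 min
Wed: 09:42–21:36 = 11 h 54 min
Thu: 09:16–14:35 = 5 h 19 min
Total: 3 h 44 min + 11 h 54 min + 5 h 19 min = 20 h 57 min.

20.95 hours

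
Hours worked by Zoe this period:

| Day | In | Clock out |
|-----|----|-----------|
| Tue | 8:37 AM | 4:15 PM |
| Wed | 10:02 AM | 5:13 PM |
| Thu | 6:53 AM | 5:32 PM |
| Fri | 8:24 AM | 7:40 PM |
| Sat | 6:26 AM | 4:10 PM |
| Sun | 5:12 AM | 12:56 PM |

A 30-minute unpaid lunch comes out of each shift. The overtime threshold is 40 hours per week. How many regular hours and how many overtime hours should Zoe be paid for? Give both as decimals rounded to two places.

Tue: 8:37 AM–4:15 PM = 7 h 38 min; less 30 min break → 7 h 8 min
Wed: 10:02 AM–5:13 PM = 7 h 11 min; less 30 min break → 6 h 41 min
Thu: 6:53 AM–5:32 PM = 10 h 39 min; less 30 min break → 10 h 9 min
Fri: 8:24 AM–7:40 PM = 11 h 16 min; less 30 min break → 10 h 46 min
Sat: 6:26 AM–4:10 PM = 9 h 44 min; less 30 min break → 9 h 14 min
Sun: 5:12 AM–12:56 PM = 7 h 44 min; less 30 min break → 7 h 14 min
Total worked: 51 h 12 min = 51.20 h.
Threshold 40 h → overtime 11 h 12 min, regular 40 h 0 min.

Regular 40.00 hours, overtime 11.20 hours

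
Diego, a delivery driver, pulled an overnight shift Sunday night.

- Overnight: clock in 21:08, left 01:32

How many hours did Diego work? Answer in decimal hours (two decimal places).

Overnight: 21:08 → midnight = 2 h 52 min; midnight → 01:32 = 1 h 32 min; span 4 h 24 min

4.40 hours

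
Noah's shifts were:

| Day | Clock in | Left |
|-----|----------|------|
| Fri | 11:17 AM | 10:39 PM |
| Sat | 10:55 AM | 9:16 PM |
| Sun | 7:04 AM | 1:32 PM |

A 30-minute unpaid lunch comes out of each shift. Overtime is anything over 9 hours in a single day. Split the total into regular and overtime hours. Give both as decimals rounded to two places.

Regular 23.97 hours, overtime 2.72 hours

Fri: 11:17 AM–10:39 PM = 11 h 22 min; less 30 min break → 10 h 52 min
Sat: 10:55 AM–9:16 PM = 10 h 21 min; less 30 min break → 9 h 51 min
Sun: 7:04 AM–1:32 PM = 6 h 28 min; less 30 min break → 5 h 58 min
Fri reg 9 h 0 min / OT 1 h 52 min; Sat reg 9 h 0 min / OT 0 h 51 min; Sun reg 5 h 58 min / OT 0 h 0 min.
Totals: regular 23 h 58 min, overtime 2 h 43 min.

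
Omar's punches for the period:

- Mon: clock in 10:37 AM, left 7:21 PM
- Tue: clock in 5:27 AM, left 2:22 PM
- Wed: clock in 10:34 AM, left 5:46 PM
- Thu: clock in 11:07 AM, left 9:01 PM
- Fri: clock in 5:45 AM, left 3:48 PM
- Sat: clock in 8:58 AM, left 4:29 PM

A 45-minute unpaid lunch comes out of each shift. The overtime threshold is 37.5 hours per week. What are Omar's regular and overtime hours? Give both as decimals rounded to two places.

Regular 37.50 hours, overtime 10.32 hours

Mon: 10:37 AM–7:21 PM = 8 h 44 min; less 45 min break → 7 h 59 min
Tue: 5:27 AM–2:22 PM = 8 h 55 min; less 45 min break → 8 h 10 min
Wed: 10:34 AM–5:46 PM = 7 h 12 min; less 45 min break → 6 h 27 min
Thu: 11:07 AM–9:01 PM = 9 h 54 min; less 45 min break → 9 h 9 min
Fri: 5:45 AM–3:48 PM = 10 h 3 min; less 45 min break → 9 h 18 min
Sat: 8:58 AM–4:29 PM = 7 h 31 min; less 45 min break → 6 h 46 min
Total worked: 47 h 49 min = 47.82 h.
Threshold 37.5 h → overtime 10 h 19 min, regular 37 h 30 min.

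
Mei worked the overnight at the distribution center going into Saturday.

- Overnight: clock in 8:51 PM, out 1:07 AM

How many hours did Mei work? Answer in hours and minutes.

Overnight: 8:51 PM → midnight = 3 h 9 min; midnight → 1:07 AM = 1 h 7 min; span 4 h 16 min

4 h 16 min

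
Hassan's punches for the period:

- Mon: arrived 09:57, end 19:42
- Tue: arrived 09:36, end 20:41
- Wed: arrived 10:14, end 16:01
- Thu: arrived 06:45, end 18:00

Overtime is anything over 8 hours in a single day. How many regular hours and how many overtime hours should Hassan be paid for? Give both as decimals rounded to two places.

Regular 29.78 hours, overtime 8.08 hours

Mon: 09:57–19:42 = 9 h 45 min
Tue: 09:36–20:41 = 11 h 5 min
Wed: 10:14–16:01 = 5 h 47 min
Thu: 06:45–18:00 = 11 h 15 min
Mon reg 8 h 0 min / OT 1 h 45 min; Tue reg 8 h 0 min / OT 3 h 5 min; Wed reg 5 h 47 min / OT 0 h 0 min; Thu reg 8 h 0 min / OT 3 h 15 min.
Totals: regular 29 h 47 min, overtime 8 h 5 min.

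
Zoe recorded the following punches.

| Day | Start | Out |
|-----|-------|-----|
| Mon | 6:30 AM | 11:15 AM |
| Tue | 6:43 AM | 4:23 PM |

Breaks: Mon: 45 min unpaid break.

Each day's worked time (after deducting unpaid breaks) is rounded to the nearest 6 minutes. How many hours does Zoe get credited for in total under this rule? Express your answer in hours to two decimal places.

13.70 hours

Mon: 6:30 AM–11:15 AM = 4 h 45 min − 45 min = 4 h 0 min → rounds to 4 h 0 min
Tue: 6:43 AM–4:23 PM = 9 h 40 min → rounds to 9 h 42 min
Total credited: 13 h 42 min.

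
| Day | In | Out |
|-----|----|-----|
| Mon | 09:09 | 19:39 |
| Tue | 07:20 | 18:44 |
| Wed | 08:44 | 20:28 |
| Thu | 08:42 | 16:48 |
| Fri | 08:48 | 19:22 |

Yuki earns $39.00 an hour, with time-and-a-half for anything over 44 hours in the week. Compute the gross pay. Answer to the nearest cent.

$2201.55

Mon: 09:09–19:39 = 10 h 30 min
Tue: 07:20–18:44 = 11 h 24 min
Wed: 08:44–20:28 = 11 h 44 min
Thu: 08:42–16:48 = 8 h 6 min
Fri: 08:48–19:22 = 10 h 34 min
Total worked: 52 h 18 min = 3138 min.
Regular 44 h 0 min = 2640 min at $39.00/h; overtime 8 h 18 min = 498 min at $58.50/h.
Pay = (2640 × $39.00 + 498 × $58.50) ÷ 60 = $2201.55.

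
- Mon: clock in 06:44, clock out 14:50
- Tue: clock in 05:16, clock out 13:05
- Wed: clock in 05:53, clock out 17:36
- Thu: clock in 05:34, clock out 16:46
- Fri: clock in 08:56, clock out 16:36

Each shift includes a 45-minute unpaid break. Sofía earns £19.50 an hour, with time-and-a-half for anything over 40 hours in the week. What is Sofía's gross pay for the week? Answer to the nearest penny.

Mon: 06:44–14:50 = 8 h 6 min; less 45 min break → 7 h 21 min
Tue: 05:16–13:05 = 7 h 49 min; less 45 min break → 7 h 4 min
Wed: 05:53–17:36 = 11 h 43 min; less 45 min break → 10 h 58 min
Thu: 05:34–16:46 = 11 h 12 min; less 45 min break → 10 h 27 min
Fri: 08:56–16:36 = 7 h 40 min; less 45 min break → 6 h 55 min
Total worked: 42 h 45 min = 2565 min.
Regular 40 h 0 min = 2400 min at £19.50/h; overtime 2 h 45 min = 165 min at £29.25/h.
Pay = (2400 × £19.50 + 165 × £29.25) ÷ 60 = £860.44.

£860.44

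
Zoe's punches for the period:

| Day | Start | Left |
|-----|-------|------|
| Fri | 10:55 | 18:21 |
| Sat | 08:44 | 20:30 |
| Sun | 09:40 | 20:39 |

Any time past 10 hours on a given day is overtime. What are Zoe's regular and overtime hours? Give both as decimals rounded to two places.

Regular 27.43 hours, overtime 2.75 hours

Fri: 10:55–18:21 = 7 h 26 min
Sat: 08:44–20:30 = 11 h 46 min
Sun: 09:40–20:39 = 10 h 59 min
Fri reg 7 h 26 min / OT 0 h 0 min; Sat reg 10 h 0 min / OT 1 h 46 min; Sun reg 10 h 0 min / OT 0 h 59 min.
Totals: regular 27 h 26 min, overtime 2 h 45 min.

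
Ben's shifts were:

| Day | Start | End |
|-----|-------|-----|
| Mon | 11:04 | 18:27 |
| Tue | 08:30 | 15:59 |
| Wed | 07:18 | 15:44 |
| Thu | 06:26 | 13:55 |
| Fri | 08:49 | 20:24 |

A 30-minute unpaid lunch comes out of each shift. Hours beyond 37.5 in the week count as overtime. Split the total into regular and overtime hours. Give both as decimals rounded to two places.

Mon: 11:04–18:27 = 7 h 23 min; less 30 min break → 6 h 53 min
Tue: 08:30–15:59 = 7 h 29 min; less 30 min break → 6 h 59 min
Wed: 07:18–15:44 = 8 h 26 min; less 30 min break → 7 h 56 min
Thu: 06:26–13:55 = 7 h 29 min; less 30 min break → 6 h 59 min
Fri: 08:49–20:24 = 11 h 35 min; less 30 min break → 11 h 5 min
Total worked: 39 h 52 min = 39.87 h.
Threshold 37.5 h → overtime 2 h 22 min, regular 37 h 30 min.

Regular 37.50 hours, overtime 2.37 hours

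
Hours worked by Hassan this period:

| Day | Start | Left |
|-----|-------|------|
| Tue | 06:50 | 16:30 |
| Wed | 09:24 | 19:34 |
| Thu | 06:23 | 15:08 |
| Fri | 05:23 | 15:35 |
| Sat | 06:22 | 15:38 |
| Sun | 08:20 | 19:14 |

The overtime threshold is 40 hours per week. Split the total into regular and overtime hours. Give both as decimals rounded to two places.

Regular 40.00 hours, overtime 18.95 hours

Tue: 06:50–16:30 = 9 h 40 min
Wed: 09:24–19:34 = 10 h 10 min
Thu: 06:23–15:08 = 8 h 45 min
Fri: 05:23–15:35 = 10 h 12 min
Sat: 06:22–15:38 = 9 h 16 min
Sun: 08:20–19:14 = 10 h 54 min
Total worked: 58 h 57 min = 58.95 h.
Threshold 40 h → overtime 18 h 57 min, regular 40 h 0 min.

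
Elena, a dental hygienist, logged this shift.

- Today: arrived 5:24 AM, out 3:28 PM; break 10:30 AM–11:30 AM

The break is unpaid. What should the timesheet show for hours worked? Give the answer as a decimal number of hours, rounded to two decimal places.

Today: 5:24 AM–3:28 PM = 10 h 4 min; less 60 min break → 9 h 4 min

9.07 hours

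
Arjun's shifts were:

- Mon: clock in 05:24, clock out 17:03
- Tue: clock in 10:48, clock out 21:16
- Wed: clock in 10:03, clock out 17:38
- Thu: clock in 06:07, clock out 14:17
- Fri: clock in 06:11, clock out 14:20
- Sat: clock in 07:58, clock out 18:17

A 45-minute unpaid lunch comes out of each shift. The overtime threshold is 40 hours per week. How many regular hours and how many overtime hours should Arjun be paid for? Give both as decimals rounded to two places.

Mon: 05:24–17:03 = 11 h 39 min; less 45 min break → 10 h 54 min
Tue: 10:48–21:16 = 10 h 28 min; less 45 min break → 9 h 43 min
Wed: 10:03–17:38 = 7 h 35 min; less 45 min break → 6 h 50 min
Thu: 06:07–14:17 = 8 h 10 min; less 45 min break → 7 h 25 min
Fri: 06:11–14:20 = 8 h 9 min; less 45 min break → 7 h 24 min
Sat: 07:58–18:17 = 10 h 19 min; less 45 min break → 9 h 34 min
Total worked: 51 h 50 min = 51.83 h.
Threshold 40 h → overtime 11 h 50 min, regular 40 h 0 min.

Regular 40.00 hours, overtime 11.83 hours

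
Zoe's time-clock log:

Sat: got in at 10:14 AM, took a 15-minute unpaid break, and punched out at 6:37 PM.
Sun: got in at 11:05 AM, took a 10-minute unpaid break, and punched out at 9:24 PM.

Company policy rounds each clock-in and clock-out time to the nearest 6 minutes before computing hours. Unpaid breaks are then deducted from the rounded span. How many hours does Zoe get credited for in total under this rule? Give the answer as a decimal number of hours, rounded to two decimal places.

18.28 hours

Sat: in 10:14 AM→10:12 AM, out 6:37 PM→6:36 PM; 8 h 24 min − 15 min = 8 h 9 min
Sun: in 11:05 AM→11:06 AM, out 9:24 PM→9:24 PM; 10 h 18 min − 10 min = 10 h 8 min
Total credited: 18 h 17 min.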